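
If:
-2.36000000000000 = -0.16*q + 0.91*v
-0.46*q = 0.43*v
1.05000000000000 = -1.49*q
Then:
No Solution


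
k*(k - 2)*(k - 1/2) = k^3 - 5*k^2/2 + k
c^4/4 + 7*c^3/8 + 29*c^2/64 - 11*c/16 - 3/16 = (c/4 + 1/2)*(c - 3/4)*(c + 1/4)*(c + 2)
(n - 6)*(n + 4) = n^2 - 2*n - 24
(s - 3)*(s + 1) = s^2 - 2*s - 3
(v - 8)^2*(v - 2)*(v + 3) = v^4 - 15*v^3 + 42*v^2 + 160*v - 384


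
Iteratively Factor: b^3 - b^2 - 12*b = (b + 3)*(b^2 - 4*b) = b*(b + 3)*(b - 4)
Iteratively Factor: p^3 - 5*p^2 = (p)*(p^2 - 5*p) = p^2*(p - 5)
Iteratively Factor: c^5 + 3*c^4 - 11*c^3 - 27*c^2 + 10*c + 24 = (c + 4)*(c^4 - c^3 - 7*c^2 + c + 6) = (c + 1)*(c + 4)*(c^3 - 2*c^2 - 5*c + 6) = (c + 1)*(c + 2)*(c + 4)*(c^2 - 4*c + 3) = (c - 1)*(c + 1)*(c + 2)*(c + 4)*(c - 3)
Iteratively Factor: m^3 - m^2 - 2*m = (m + 1)*(m^2 - 2*m) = (m - 2)*(m + 1)*(m)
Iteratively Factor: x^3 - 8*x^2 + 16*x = (x - 4)*(x^2 - 4*x) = (x - 4)^2*(x)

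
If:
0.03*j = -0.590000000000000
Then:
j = -19.67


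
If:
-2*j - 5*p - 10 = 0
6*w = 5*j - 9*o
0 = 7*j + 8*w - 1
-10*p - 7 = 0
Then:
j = -13/4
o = -545/144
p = -7/10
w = 95/32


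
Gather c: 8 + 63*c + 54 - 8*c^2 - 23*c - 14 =-8*c^2 + 40*c + 48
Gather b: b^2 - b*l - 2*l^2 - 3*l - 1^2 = b^2 - b*l - 2*l^2 - 3*l - 1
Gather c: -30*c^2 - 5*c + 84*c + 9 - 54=-30*c^2 + 79*c - 45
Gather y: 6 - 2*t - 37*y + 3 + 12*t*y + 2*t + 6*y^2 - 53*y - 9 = 6*y^2 + y*(12*t - 90)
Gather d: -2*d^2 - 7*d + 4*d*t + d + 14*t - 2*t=-2*d^2 + d*(4*t - 6) + 12*t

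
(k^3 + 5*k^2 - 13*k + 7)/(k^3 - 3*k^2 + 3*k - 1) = (k + 7)/(k - 1)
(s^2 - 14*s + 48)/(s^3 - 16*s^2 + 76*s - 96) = 1/(s - 2)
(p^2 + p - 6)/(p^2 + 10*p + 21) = (p - 2)/(p + 7)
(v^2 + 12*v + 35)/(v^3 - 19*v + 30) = (v + 7)/(v^2 - 5*v + 6)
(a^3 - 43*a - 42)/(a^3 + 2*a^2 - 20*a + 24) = (a^2 - 6*a - 7)/(a^2 - 4*a + 4)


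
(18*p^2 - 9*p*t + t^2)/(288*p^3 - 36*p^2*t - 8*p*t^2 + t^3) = (3*p - t)/(48*p^2 + 2*p*t - t^2)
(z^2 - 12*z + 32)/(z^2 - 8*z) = (z - 4)/z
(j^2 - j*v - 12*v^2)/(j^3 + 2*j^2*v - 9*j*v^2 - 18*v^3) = (-j + 4*v)/(-j^2 + j*v + 6*v^2)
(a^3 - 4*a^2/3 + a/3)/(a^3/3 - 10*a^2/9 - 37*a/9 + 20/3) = 3*a*(3*a^2 - 4*a + 1)/(3*a^3 - 10*a^2 - 37*a + 60)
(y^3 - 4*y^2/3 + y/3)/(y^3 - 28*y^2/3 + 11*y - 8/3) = y/(y - 8)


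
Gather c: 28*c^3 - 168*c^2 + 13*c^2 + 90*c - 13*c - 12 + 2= 28*c^3 - 155*c^2 + 77*c - 10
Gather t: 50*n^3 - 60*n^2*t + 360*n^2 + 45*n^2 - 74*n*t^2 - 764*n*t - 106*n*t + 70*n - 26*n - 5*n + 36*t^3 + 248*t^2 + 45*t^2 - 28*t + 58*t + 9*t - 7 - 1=50*n^3 + 405*n^2 + 39*n + 36*t^3 + t^2*(293 - 74*n) + t*(-60*n^2 - 870*n + 39) - 8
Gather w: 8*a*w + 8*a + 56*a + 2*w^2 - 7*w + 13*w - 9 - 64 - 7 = 64*a + 2*w^2 + w*(8*a + 6) - 80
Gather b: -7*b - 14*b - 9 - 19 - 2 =-21*b - 30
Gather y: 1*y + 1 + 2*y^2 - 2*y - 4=2*y^2 - y - 3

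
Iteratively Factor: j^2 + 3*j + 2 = (j + 1)*(j + 2)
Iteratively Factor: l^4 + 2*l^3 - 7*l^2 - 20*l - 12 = (l + 2)*(l^3 - 7*l - 6) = (l - 3)*(l + 2)*(l^2 + 3*l + 2) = (l - 3)*(l + 2)^2*(l + 1)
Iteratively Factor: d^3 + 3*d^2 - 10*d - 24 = (d + 2)*(d^2 + d - 12) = (d - 3)*(d + 2)*(d + 4)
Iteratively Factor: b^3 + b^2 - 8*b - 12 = (b - 3)*(b^2 + 4*b + 4) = (b - 3)*(b + 2)*(b + 2)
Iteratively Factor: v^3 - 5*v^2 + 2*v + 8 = (v - 2)*(v^2 - 3*v - 4) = (v - 4)*(v - 2)*(v + 1)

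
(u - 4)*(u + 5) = u^2 + u - 20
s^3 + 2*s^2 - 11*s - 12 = (s - 3)*(s + 1)*(s + 4)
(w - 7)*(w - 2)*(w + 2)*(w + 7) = w^4 - 53*w^2 + 196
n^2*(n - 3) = n^3 - 3*n^2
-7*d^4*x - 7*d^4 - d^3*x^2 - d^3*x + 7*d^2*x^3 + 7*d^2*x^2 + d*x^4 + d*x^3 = (-d + x)*(d + x)*(7*d + x)*(d*x + d)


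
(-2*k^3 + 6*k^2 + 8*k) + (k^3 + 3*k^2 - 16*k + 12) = -k^3 + 9*k^2 - 8*k + 12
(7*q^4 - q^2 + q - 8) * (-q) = -7*q^5 + q^3 - q^2 + 8*q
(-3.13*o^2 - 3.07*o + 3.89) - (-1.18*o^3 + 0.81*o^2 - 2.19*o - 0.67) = 1.18*o^3 - 3.94*o^2 - 0.88*o + 4.56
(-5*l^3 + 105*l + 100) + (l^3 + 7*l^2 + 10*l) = -4*l^3 + 7*l^2 + 115*l + 100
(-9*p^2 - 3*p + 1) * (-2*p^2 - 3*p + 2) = 18*p^4 + 33*p^3 - 11*p^2 - 9*p + 2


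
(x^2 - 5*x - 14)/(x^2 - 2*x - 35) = (x + 2)/(x + 5)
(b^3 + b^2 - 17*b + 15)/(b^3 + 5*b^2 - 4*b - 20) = (b^2 - 4*b + 3)/(b^2 - 4)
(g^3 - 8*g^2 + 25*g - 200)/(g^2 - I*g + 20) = (g^2 + g*(-8 + 5*I) - 40*I)/(g + 4*I)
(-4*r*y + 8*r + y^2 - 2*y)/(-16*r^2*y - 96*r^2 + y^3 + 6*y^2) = (y - 2)/(4*r*y + 24*r + y^2 + 6*y)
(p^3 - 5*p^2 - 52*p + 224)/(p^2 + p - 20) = (p^2 - p - 56)/(p + 5)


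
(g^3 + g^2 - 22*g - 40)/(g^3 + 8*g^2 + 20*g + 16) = (g - 5)/(g + 2)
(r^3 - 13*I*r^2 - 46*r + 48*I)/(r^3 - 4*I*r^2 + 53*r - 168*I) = (r - 2*I)/(r + 7*I)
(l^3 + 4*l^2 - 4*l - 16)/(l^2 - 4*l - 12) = (l^2 + 2*l - 8)/(l - 6)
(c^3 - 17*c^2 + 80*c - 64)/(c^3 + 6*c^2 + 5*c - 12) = (c^2 - 16*c + 64)/(c^2 + 7*c + 12)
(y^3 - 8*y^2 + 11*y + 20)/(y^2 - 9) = (y^3 - 8*y^2 + 11*y + 20)/(y^2 - 9)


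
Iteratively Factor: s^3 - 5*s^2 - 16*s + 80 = (s - 4)*(s^2 - s - 20) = (s - 5)*(s - 4)*(s + 4)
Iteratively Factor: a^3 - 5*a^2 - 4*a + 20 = (a - 5)*(a^2 - 4) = (a - 5)*(a + 2)*(a - 2)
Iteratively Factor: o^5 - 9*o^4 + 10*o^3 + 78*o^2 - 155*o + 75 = (o - 5)*(o^4 - 4*o^3 - 10*o^2 + 28*o - 15) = (o - 5)*(o - 1)*(o^3 - 3*o^2 - 13*o + 15) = (o - 5)*(o - 1)^2*(o^2 - 2*o - 15) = (o - 5)*(o - 1)^2*(o + 3)*(o - 5)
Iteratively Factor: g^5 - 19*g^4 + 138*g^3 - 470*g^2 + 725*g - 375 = (g - 5)*(g^4 - 14*g^3 + 68*g^2 - 130*g + 75) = (g - 5)^2*(g^3 - 9*g^2 + 23*g - 15) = (g - 5)^2*(g - 3)*(g^2 - 6*g + 5) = (g - 5)^3*(g - 3)*(g - 1)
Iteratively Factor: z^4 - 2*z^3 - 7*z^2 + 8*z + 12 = (z - 2)*(z^3 - 7*z - 6) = (z - 3)*(z - 2)*(z^2 + 3*z + 2) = (z - 3)*(z - 2)*(z + 1)*(z + 2)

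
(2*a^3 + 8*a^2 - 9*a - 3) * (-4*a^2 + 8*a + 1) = -8*a^5 - 16*a^4 + 102*a^3 - 52*a^2 - 33*a - 3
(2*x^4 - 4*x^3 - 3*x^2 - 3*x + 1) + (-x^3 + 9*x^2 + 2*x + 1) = 2*x^4 - 5*x^3 + 6*x^2 - x + 2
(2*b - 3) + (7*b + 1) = 9*b - 2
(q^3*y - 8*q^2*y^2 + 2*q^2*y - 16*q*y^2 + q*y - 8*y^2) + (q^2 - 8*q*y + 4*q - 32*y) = q^3*y - 8*q^2*y^2 + 2*q^2*y + q^2 - 16*q*y^2 - 7*q*y + 4*q - 8*y^2 - 32*y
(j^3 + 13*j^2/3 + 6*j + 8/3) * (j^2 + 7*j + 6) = j^5 + 34*j^4/3 + 127*j^3/3 + 212*j^2/3 + 164*j/3 + 16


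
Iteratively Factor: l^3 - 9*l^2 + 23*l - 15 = (l - 1)*(l^2 - 8*l + 15) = (l - 5)*(l - 1)*(l - 3)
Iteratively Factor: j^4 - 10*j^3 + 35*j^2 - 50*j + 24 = (j - 4)*(j^3 - 6*j^2 + 11*j - 6) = (j - 4)*(j - 3)*(j^2 - 3*j + 2) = (j - 4)*(j - 3)*(j - 1)*(j - 2)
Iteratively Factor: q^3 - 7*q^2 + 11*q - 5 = (q - 5)*(q^2 - 2*q + 1) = (q - 5)*(q - 1)*(q - 1)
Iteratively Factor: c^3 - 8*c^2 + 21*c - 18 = (c - 3)*(c^2 - 5*c + 6) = (c - 3)*(c - 2)*(c - 3)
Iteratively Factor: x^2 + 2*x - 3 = (x + 3)*(x - 1)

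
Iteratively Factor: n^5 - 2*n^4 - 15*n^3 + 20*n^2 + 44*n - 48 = (n - 4)*(n^4 + 2*n^3 - 7*n^2 - 8*n + 12) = (n - 4)*(n + 2)*(n^3 - 7*n + 6) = (n - 4)*(n - 2)*(n + 2)*(n^2 + 2*n - 3) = (n - 4)*(n - 2)*(n - 1)*(n + 2)*(n + 3)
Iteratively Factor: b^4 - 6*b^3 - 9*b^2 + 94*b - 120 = (b - 2)*(b^3 - 4*b^2 - 17*b + 60) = (b - 3)*(b - 2)*(b^2 - b - 20) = (b - 5)*(b - 3)*(b - 2)*(b + 4)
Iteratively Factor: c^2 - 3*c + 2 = (c - 2)*(c - 1)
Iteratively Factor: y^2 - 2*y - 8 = (y + 2)*(y - 4)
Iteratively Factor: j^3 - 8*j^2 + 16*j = (j)*(j^2 - 8*j + 16) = j*(j - 4)*(j - 4)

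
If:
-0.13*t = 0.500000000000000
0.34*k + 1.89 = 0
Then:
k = -5.56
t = -3.85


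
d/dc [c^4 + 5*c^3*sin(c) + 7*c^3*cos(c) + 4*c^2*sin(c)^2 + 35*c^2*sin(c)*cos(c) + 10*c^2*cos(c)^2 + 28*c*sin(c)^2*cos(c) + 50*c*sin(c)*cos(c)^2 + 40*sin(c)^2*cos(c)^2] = -7*c^3*sin(c) + 5*c^3*cos(c) + 4*c^3 + 15*c^2*sin(c) - 6*c^2*sin(2*c) + 21*c^2*cos(c) + 35*c^2*cos(2*c) - 7*c*sin(c) + 35*c*sin(2*c) + 21*c*sin(3*c) + 25*c*cos(c)/2 + 6*c*cos(2*c) + 75*c*cos(3*c)/2 + 14*c + 25*sin(c)/2 + 25*sin(3*c)/2 + 20*sin(4*c) + 7*cos(c) - 7*cos(3*c)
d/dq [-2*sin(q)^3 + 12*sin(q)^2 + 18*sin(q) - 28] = 6*(4*sin(q) + cos(q)^2 + 2)*cos(q)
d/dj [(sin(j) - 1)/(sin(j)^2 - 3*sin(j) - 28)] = (2*sin(j) + cos(j)^2 - 32)*cos(j)/((sin(j) - 7)^2*(sin(j) + 4)^2)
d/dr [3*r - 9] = 3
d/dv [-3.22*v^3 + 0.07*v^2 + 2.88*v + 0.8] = -9.66*v^2 + 0.14*v + 2.88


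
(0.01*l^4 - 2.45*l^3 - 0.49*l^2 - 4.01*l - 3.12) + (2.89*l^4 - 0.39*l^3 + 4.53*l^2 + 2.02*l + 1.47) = 2.9*l^4 - 2.84*l^3 + 4.04*l^2 - 1.99*l - 1.65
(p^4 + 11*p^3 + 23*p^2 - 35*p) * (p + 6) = p^5 + 17*p^4 + 89*p^3 + 103*p^2 - 210*p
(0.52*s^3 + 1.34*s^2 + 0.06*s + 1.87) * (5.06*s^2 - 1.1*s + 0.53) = 2.6312*s^5 + 6.2084*s^4 - 0.8948*s^3 + 10.1064*s^2 - 2.0252*s + 0.9911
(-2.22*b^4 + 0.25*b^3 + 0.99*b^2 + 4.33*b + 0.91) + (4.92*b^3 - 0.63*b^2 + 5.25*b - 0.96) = -2.22*b^4 + 5.17*b^3 + 0.36*b^2 + 9.58*b - 0.0499999999999999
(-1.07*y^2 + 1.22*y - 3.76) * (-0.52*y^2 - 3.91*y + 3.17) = 0.5564*y^4 + 3.5493*y^3 - 6.2069*y^2 + 18.569*y - 11.9192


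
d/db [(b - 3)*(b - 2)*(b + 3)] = 3*b^2 - 4*b - 9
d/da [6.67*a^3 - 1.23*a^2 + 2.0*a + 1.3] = 20.01*a^2 - 2.46*a + 2.0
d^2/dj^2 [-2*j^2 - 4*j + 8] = -4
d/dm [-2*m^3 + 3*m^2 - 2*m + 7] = -6*m^2 + 6*m - 2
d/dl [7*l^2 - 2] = 14*l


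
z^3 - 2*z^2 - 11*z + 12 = (z - 4)*(z - 1)*(z + 3)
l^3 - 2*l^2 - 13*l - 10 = (l - 5)*(l + 1)*(l + 2)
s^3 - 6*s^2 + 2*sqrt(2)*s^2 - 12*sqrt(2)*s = s*(s - 6)*(s + 2*sqrt(2))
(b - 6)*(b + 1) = b^2 - 5*b - 6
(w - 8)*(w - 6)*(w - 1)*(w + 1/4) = w^4 - 59*w^3/4 + 233*w^2/4 - 65*w/2 - 12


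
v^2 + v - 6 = (v - 2)*(v + 3)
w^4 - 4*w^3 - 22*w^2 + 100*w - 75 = (w - 5)*(w - 3)*(w - 1)*(w + 5)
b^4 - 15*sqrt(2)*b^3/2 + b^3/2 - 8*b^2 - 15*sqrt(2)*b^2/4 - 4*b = b*(b + 1/2)*(b - 8*sqrt(2))*(b + sqrt(2)/2)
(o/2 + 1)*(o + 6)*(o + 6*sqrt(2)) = o^3/2 + 4*o^2 + 3*sqrt(2)*o^2 + 6*o + 24*sqrt(2)*o + 36*sqrt(2)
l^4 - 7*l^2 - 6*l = l*(l - 3)*(l + 1)*(l + 2)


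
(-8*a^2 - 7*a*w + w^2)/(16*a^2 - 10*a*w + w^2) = (a + w)/(-2*a + w)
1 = 1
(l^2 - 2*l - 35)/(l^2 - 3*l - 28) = (l + 5)/(l + 4)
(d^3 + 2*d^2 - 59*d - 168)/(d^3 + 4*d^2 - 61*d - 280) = (d + 3)/(d + 5)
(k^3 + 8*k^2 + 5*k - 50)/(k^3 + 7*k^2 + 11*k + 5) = (k^2 + 3*k - 10)/(k^2 + 2*k + 1)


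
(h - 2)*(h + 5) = h^2 + 3*h - 10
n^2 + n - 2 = (n - 1)*(n + 2)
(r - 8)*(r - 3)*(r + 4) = r^3 - 7*r^2 - 20*r + 96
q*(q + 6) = q^2 + 6*q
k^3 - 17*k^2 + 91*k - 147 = (k - 7)^2*(k - 3)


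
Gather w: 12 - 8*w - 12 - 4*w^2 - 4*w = -4*w^2 - 12*w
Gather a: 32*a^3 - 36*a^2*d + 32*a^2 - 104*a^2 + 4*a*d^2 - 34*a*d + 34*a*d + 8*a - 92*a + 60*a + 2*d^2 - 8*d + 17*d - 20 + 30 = 32*a^3 + a^2*(-36*d - 72) + a*(4*d^2 - 24) + 2*d^2 + 9*d + 10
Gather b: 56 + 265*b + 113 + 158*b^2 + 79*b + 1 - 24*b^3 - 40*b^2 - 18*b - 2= -24*b^3 + 118*b^2 + 326*b + 168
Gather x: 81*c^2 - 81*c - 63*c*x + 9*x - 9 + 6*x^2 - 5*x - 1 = 81*c^2 - 81*c + 6*x^2 + x*(4 - 63*c) - 10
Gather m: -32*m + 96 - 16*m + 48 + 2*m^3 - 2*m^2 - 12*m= 2*m^3 - 2*m^2 - 60*m + 144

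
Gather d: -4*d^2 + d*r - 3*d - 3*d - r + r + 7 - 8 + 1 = -4*d^2 + d*(r - 6)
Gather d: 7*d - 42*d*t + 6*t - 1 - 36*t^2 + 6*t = d*(7 - 42*t) - 36*t^2 + 12*t - 1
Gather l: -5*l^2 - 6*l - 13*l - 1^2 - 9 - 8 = -5*l^2 - 19*l - 18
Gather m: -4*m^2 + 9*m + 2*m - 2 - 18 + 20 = -4*m^2 + 11*m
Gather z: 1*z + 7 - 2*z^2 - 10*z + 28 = -2*z^2 - 9*z + 35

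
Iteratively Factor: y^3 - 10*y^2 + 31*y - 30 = (y - 2)*(y^2 - 8*y + 15) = (y - 3)*(y - 2)*(y - 5)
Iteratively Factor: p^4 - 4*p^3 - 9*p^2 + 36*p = (p - 3)*(p^3 - p^2 - 12*p) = (p - 3)*(p + 3)*(p^2 - 4*p) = p*(p - 3)*(p + 3)*(p - 4)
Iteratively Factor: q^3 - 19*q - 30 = (q + 2)*(q^2 - 2*q - 15) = (q - 5)*(q + 2)*(q + 3)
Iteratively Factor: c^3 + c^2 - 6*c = (c + 3)*(c^2 - 2*c) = c*(c + 3)*(c - 2)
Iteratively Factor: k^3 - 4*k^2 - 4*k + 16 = (k - 4)*(k^2 - 4) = (k - 4)*(k - 2)*(k + 2)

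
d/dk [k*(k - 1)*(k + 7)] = 3*k^2 + 12*k - 7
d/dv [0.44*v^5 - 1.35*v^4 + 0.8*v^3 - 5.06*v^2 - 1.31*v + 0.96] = 2.2*v^4 - 5.4*v^3 + 2.4*v^2 - 10.12*v - 1.31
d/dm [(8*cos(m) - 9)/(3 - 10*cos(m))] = 66*sin(m)/(10*cos(m) - 3)^2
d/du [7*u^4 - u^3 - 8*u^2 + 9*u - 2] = 28*u^3 - 3*u^2 - 16*u + 9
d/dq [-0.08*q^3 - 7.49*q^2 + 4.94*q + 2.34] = -0.24*q^2 - 14.98*q + 4.94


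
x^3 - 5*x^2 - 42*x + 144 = (x - 8)*(x - 3)*(x + 6)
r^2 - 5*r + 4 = (r - 4)*(r - 1)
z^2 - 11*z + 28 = (z - 7)*(z - 4)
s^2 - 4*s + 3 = (s - 3)*(s - 1)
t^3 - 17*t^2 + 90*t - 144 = (t - 8)*(t - 6)*(t - 3)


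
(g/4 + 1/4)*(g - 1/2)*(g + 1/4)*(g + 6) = g^4/4 + 27*g^3/16 + 33*g^2/32 - 19*g/32 - 3/16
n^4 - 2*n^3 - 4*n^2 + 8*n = n*(n - 2)^2*(n + 2)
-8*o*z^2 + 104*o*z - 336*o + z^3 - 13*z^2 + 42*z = (-8*o + z)*(z - 7)*(z - 6)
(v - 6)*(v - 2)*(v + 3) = v^3 - 5*v^2 - 12*v + 36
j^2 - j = j*(j - 1)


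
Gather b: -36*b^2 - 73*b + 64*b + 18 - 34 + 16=-36*b^2 - 9*b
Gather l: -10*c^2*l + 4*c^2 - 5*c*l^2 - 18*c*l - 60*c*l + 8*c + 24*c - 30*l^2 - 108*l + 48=4*c^2 + 32*c + l^2*(-5*c - 30) + l*(-10*c^2 - 78*c - 108) + 48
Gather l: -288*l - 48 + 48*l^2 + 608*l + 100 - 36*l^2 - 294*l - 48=12*l^2 + 26*l + 4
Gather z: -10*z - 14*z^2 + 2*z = -14*z^2 - 8*z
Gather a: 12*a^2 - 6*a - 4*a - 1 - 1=12*a^2 - 10*a - 2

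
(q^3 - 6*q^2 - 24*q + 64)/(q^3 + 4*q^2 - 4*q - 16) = (q - 8)/(q + 2)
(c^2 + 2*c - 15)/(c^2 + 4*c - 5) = (c - 3)/(c - 1)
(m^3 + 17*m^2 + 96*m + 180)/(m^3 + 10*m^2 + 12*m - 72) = (m + 5)/(m - 2)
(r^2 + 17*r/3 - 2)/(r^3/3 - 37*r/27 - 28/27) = 9*(-3*r^2 - 17*r + 6)/(-9*r^3 + 37*r + 28)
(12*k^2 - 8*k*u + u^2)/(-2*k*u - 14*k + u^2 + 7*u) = (-6*k + u)/(u + 7)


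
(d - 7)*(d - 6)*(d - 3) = d^3 - 16*d^2 + 81*d - 126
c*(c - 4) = c^2 - 4*c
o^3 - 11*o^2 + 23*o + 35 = (o - 7)*(o - 5)*(o + 1)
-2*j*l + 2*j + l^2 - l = (-2*j + l)*(l - 1)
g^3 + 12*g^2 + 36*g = g*(g + 6)^2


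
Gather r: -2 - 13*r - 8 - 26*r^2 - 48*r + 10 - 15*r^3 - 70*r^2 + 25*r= -15*r^3 - 96*r^2 - 36*r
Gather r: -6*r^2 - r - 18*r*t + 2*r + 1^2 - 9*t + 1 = -6*r^2 + r*(1 - 18*t) - 9*t + 2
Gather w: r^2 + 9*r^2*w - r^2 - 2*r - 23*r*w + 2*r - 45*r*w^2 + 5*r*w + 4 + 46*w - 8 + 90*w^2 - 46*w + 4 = w^2*(90 - 45*r) + w*(9*r^2 - 18*r)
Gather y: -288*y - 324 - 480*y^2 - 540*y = -480*y^2 - 828*y - 324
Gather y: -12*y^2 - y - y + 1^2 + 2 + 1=-12*y^2 - 2*y + 4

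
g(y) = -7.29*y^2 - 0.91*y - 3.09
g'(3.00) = -44.65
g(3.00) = -71.43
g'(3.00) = -44.65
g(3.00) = -71.43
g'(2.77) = -41.30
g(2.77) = -61.55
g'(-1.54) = 21.54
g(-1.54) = -18.98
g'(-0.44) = 5.51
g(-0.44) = -4.10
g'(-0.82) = 11.05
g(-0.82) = -7.25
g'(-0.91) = 12.36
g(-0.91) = -8.30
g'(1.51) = -22.93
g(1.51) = -21.09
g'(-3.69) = 52.89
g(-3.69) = -98.99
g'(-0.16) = 1.42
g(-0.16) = -3.13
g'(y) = -14.58*y - 0.91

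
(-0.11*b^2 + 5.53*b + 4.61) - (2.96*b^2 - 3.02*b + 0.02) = -3.07*b^2 + 8.55*b + 4.59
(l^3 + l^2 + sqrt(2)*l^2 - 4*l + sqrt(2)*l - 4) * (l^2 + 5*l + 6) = l^5 + sqrt(2)*l^4 + 6*l^4 + 7*l^3 + 6*sqrt(2)*l^3 - 18*l^2 + 11*sqrt(2)*l^2 - 44*l + 6*sqrt(2)*l - 24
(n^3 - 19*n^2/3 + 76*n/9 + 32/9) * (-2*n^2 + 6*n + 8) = -2*n^5 + 56*n^4/3 - 422*n^3/9 - 64*n^2/9 + 800*n/9 + 256/9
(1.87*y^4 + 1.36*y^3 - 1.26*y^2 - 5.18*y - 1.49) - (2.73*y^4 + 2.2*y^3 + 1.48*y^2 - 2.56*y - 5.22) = -0.86*y^4 - 0.84*y^3 - 2.74*y^2 - 2.62*y + 3.73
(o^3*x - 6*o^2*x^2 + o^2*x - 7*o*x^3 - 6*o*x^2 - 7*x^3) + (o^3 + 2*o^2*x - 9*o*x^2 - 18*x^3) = o^3*x + o^3 - 6*o^2*x^2 + 3*o^2*x - 7*o*x^3 - 15*o*x^2 - 25*x^3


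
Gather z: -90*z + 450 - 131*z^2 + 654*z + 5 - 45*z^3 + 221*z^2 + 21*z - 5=-45*z^3 + 90*z^2 + 585*z + 450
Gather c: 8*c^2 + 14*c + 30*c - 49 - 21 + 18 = 8*c^2 + 44*c - 52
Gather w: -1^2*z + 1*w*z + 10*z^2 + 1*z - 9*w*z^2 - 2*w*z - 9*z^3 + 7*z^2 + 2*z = w*(-9*z^2 - z) - 9*z^3 + 17*z^2 + 2*z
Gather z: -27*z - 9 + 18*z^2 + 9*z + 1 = 18*z^2 - 18*z - 8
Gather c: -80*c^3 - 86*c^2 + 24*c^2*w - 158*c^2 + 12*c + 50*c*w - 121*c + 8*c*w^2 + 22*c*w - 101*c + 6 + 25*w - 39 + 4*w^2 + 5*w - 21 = -80*c^3 + c^2*(24*w - 244) + c*(8*w^2 + 72*w - 210) + 4*w^2 + 30*w - 54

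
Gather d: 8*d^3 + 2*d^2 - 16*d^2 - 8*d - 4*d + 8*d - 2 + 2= 8*d^3 - 14*d^2 - 4*d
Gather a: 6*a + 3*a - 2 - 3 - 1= 9*a - 6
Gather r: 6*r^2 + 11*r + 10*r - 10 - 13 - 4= 6*r^2 + 21*r - 27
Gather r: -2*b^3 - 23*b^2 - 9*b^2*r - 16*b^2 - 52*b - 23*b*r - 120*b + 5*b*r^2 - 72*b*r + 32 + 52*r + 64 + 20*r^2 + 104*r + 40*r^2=-2*b^3 - 39*b^2 - 172*b + r^2*(5*b + 60) + r*(-9*b^2 - 95*b + 156) + 96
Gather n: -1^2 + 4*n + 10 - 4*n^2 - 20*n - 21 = -4*n^2 - 16*n - 12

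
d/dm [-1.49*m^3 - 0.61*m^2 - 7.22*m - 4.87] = -4.47*m^2 - 1.22*m - 7.22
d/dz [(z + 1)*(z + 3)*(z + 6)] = 3*z^2 + 20*z + 27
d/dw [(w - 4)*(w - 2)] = 2*w - 6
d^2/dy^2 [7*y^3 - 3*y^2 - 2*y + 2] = 42*y - 6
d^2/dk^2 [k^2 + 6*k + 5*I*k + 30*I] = 2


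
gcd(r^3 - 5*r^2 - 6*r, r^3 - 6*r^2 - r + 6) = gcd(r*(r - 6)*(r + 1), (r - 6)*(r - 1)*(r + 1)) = r^2 - 5*r - 6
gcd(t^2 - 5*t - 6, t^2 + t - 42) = t - 6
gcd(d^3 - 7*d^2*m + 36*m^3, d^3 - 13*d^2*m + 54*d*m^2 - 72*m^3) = d^2 - 9*d*m + 18*m^2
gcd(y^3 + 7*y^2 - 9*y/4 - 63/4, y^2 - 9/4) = y^2 - 9/4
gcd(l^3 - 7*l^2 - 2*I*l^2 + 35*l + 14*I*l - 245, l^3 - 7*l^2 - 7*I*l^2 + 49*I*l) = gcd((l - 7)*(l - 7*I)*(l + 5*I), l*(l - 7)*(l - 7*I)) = l^2 + l*(-7 - 7*I) + 49*I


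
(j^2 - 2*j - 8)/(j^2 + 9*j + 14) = (j - 4)/(j + 7)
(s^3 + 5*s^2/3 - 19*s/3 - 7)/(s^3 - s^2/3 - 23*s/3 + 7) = (s + 1)/(s - 1)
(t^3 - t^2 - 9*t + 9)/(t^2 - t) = t - 9/t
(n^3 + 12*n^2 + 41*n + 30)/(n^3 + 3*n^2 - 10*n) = (n^2 + 7*n + 6)/(n*(n - 2))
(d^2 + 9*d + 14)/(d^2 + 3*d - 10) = (d^2 + 9*d + 14)/(d^2 + 3*d - 10)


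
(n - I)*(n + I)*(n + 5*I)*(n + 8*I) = n^4 + 13*I*n^3 - 39*n^2 + 13*I*n - 40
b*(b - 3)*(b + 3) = b^3 - 9*b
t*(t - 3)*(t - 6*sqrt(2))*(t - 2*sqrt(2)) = t^4 - 8*sqrt(2)*t^3 - 3*t^3 + 24*t^2 + 24*sqrt(2)*t^2 - 72*t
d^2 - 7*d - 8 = (d - 8)*(d + 1)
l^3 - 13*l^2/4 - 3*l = l*(l - 4)*(l + 3/4)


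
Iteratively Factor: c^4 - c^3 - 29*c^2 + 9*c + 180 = (c + 4)*(c^3 - 5*c^2 - 9*c + 45) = (c - 5)*(c + 4)*(c^2 - 9) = (c - 5)*(c + 3)*(c + 4)*(c - 3)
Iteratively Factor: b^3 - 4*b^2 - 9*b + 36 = (b - 3)*(b^2 - b - 12) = (b - 3)*(b + 3)*(b - 4)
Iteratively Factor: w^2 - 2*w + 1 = (w - 1)*(w - 1)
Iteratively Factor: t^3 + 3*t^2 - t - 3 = (t - 1)*(t^2 + 4*t + 3) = (t - 1)*(t + 3)*(t + 1)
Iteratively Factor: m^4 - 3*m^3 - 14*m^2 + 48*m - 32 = (m - 4)*(m^3 + m^2 - 10*m + 8) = (m - 4)*(m - 1)*(m^2 + 2*m - 8) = (m - 4)*(m - 1)*(m + 4)*(m - 2)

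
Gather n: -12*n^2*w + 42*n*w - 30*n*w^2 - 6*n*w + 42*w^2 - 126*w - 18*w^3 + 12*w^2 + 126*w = -12*n^2*w + n*(-30*w^2 + 36*w) - 18*w^3 + 54*w^2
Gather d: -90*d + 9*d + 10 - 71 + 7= -81*d - 54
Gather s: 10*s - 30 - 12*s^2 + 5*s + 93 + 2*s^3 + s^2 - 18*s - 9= 2*s^3 - 11*s^2 - 3*s + 54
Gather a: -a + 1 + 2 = 3 - a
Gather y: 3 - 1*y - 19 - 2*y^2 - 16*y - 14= -2*y^2 - 17*y - 30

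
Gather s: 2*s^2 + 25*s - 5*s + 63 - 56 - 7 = 2*s^2 + 20*s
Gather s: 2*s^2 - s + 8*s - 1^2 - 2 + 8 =2*s^2 + 7*s + 5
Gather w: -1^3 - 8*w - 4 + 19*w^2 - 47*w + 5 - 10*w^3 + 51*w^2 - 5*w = -10*w^3 + 70*w^2 - 60*w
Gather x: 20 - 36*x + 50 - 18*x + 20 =90 - 54*x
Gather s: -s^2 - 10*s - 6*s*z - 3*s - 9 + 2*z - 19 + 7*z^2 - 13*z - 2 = -s^2 + s*(-6*z - 13) + 7*z^2 - 11*z - 30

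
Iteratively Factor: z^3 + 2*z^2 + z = (z)*(z^2 + 2*z + 1) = z*(z + 1)*(z + 1)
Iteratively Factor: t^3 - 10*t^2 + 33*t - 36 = (t - 4)*(t^2 - 6*t + 9) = (t - 4)*(t - 3)*(t - 3)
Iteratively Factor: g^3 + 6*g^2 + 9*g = (g + 3)*(g^2 + 3*g) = g*(g + 3)*(g + 3)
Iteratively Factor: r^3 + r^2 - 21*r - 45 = (r + 3)*(r^2 - 2*r - 15) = (r + 3)^2*(r - 5)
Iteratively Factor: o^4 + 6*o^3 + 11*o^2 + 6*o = (o)*(o^3 + 6*o^2 + 11*o + 6) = o*(o + 2)*(o^2 + 4*o + 3) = o*(o + 1)*(o + 2)*(o + 3)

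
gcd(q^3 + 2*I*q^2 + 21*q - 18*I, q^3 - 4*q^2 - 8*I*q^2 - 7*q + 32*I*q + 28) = q - I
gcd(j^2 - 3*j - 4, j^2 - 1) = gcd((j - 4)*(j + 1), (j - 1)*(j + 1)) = j + 1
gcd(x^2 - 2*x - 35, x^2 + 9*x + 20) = x + 5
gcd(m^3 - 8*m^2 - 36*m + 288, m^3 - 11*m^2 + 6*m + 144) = m^2 - 14*m + 48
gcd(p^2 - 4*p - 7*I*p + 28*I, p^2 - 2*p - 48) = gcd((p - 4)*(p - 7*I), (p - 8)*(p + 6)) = 1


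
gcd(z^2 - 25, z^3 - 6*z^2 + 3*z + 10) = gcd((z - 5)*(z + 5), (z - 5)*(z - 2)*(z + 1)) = z - 5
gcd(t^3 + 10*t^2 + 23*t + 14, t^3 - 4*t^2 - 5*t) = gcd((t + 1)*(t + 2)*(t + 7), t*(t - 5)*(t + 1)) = t + 1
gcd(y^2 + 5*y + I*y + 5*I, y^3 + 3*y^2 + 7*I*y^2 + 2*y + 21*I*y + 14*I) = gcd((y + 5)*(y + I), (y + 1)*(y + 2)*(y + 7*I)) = 1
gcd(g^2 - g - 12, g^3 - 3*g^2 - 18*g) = g + 3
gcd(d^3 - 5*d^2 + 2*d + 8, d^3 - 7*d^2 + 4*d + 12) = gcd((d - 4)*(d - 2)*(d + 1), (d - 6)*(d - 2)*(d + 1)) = d^2 - d - 2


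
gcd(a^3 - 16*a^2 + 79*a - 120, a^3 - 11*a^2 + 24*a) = a^2 - 11*a + 24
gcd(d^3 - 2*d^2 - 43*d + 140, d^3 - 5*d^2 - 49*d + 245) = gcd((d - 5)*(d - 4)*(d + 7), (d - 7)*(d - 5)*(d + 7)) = d^2 + 2*d - 35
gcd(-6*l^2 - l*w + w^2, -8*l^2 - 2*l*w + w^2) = 2*l + w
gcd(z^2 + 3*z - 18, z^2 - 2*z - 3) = z - 3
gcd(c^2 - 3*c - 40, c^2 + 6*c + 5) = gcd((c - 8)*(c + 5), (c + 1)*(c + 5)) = c + 5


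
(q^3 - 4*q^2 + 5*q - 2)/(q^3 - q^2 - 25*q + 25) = (q^2 - 3*q + 2)/(q^2 - 25)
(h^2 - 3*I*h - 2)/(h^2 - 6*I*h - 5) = (h - 2*I)/(h - 5*I)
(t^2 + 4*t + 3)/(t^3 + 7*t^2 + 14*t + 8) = (t + 3)/(t^2 + 6*t + 8)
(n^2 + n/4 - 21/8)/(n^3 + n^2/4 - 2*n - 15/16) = 2*(4*n + 7)/(8*n^2 + 14*n + 5)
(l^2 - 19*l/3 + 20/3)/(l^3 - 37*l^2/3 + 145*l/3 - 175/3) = (3*l - 4)/(3*l^2 - 22*l + 35)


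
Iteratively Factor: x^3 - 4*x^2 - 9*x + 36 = (x + 3)*(x^2 - 7*x + 12) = (x - 3)*(x + 3)*(x - 4)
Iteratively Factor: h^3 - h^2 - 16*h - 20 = (h + 2)*(h^2 - 3*h - 10) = (h - 5)*(h + 2)*(h + 2)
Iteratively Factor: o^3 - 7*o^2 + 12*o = (o - 3)*(o^2 - 4*o) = o*(o - 3)*(o - 4)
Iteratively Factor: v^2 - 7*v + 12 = (v - 4)*(v - 3)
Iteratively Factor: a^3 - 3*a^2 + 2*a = (a - 1)*(a^2 - 2*a) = a*(a - 1)*(a - 2)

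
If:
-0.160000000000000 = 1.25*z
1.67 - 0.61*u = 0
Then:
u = 2.74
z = -0.13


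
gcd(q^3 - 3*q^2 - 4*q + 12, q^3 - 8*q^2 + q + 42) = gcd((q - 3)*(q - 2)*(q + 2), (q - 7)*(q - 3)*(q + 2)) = q^2 - q - 6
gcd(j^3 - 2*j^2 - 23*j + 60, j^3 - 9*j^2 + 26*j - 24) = j^2 - 7*j + 12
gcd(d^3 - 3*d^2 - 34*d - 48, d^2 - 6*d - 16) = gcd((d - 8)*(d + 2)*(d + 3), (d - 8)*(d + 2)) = d^2 - 6*d - 16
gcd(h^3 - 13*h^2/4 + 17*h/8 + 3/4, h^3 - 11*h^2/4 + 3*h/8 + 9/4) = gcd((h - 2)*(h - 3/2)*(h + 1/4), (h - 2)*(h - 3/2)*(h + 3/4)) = h^2 - 7*h/2 + 3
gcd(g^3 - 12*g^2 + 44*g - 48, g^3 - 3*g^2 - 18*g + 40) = g - 2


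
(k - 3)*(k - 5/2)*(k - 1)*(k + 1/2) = k^4 - 6*k^3 + 39*k^2/4 - k - 15/4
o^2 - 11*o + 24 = (o - 8)*(o - 3)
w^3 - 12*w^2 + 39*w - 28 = (w - 7)*(w - 4)*(w - 1)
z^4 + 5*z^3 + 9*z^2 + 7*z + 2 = (z + 1)^3*(z + 2)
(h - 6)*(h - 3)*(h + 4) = h^3 - 5*h^2 - 18*h + 72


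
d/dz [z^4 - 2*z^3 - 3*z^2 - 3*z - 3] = 4*z^3 - 6*z^2 - 6*z - 3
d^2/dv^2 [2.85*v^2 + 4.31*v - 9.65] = 5.70000000000000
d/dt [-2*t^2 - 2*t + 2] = -4*t - 2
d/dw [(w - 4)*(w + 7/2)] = 2*w - 1/2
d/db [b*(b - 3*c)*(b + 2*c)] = 3*b^2 - 2*b*c - 6*c^2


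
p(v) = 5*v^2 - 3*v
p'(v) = 10*v - 3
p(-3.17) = 59.75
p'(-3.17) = -34.70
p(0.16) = -0.35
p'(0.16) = -1.40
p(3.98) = 67.26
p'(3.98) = 36.80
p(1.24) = 3.97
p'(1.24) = 9.40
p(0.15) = -0.34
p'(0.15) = -1.50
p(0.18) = -0.38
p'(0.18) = -1.20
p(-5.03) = 141.59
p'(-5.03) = -53.30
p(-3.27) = 63.27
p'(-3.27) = -35.70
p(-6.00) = 198.00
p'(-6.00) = -63.00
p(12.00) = 684.00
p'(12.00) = 117.00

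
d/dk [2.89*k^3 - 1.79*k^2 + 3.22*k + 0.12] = 8.67*k^2 - 3.58*k + 3.22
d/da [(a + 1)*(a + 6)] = 2*a + 7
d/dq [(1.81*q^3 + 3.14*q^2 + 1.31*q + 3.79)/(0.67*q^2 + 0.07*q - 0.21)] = (1.2127*q^4 + 0.2534*q^3 - 1.7982*q^2 - 6.3974*q - 0.5404)/(0.4489*q^4 + 0.0938*q^3 - 0.2765*q^2 - 0.0294*q + 0.0441)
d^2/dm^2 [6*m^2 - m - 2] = 12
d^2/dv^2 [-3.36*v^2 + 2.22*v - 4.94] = -6.72000000000000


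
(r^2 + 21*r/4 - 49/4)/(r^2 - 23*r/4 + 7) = (r + 7)/(r - 4)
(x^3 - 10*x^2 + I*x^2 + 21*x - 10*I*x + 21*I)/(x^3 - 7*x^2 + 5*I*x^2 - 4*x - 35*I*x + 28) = (x - 3)/(x + 4*I)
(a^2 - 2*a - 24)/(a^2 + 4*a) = (a - 6)/a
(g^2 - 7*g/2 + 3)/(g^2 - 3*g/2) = (g - 2)/g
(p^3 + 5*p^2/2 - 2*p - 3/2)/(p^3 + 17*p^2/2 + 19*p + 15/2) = (p - 1)/(p + 5)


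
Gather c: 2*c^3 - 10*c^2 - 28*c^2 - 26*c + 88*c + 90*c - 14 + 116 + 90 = 2*c^3 - 38*c^2 + 152*c + 192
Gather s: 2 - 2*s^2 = 2 - 2*s^2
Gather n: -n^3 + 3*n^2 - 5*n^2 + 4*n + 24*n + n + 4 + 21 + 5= -n^3 - 2*n^2 + 29*n + 30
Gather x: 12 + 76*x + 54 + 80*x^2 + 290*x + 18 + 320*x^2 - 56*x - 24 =400*x^2 + 310*x + 60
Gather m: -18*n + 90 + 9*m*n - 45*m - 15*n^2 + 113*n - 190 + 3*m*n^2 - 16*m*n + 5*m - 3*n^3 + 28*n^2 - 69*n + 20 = m*(3*n^2 - 7*n - 40) - 3*n^3 + 13*n^2 + 26*n - 80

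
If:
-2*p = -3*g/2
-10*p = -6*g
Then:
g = 0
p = 0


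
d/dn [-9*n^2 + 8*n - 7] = 8 - 18*n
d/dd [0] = 0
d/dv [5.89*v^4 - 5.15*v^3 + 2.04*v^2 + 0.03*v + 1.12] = 23.56*v^3 - 15.45*v^2 + 4.08*v + 0.03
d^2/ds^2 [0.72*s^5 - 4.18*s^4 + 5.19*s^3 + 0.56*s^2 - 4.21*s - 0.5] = 14.4*s^3 - 50.16*s^2 + 31.14*s + 1.12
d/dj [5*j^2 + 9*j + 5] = 10*j + 9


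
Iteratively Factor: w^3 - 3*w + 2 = (w - 1)*(w^2 + w - 2) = (w - 1)*(w + 2)*(w - 1)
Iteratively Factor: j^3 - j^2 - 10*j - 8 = (j + 2)*(j^2 - 3*j - 4) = (j - 4)*(j + 2)*(j + 1)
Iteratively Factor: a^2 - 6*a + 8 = (a - 2)*(a - 4)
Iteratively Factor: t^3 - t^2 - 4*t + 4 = (t - 2)*(t^2 + t - 2) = (t - 2)*(t - 1)*(t + 2)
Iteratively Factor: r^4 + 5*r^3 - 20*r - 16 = (r + 1)*(r^3 + 4*r^2 - 4*r - 16) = (r - 2)*(r + 1)*(r^2 + 6*r + 8) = (r - 2)*(r + 1)*(r + 4)*(r + 2)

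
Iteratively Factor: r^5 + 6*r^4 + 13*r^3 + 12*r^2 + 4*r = (r + 2)*(r^4 + 4*r^3 + 5*r^2 + 2*r) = (r + 1)*(r + 2)*(r^3 + 3*r^2 + 2*r) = (r + 1)*(r + 2)^2*(r^2 + r) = (r + 1)^2*(r + 2)^2*(r)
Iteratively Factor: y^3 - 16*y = (y)*(y^2 - 16) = y*(y - 4)*(y + 4)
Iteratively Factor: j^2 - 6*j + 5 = (j - 1)*(j - 5)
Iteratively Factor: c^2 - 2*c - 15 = (c + 3)*(c - 5)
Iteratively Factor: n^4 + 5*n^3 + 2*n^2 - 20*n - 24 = (n + 3)*(n^3 + 2*n^2 - 4*n - 8) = (n + 2)*(n + 3)*(n^2 - 4) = (n - 2)*(n + 2)*(n + 3)*(n + 2)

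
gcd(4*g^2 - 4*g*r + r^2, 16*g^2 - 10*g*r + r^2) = -2*g + r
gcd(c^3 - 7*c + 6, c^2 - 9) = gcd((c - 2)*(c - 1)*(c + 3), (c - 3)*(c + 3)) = c + 3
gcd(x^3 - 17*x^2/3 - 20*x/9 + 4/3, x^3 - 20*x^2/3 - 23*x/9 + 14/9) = x^2 + x/3 - 2/9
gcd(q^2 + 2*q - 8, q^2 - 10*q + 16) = q - 2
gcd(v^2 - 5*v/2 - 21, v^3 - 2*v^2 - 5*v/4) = 1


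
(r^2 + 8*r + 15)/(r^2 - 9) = (r + 5)/(r - 3)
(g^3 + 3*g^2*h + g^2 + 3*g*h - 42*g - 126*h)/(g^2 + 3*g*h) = g + 1 - 42/g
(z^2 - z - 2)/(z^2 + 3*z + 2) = (z - 2)/(z + 2)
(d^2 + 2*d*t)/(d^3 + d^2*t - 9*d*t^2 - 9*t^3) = d*(d + 2*t)/(d^3 + d^2*t - 9*d*t^2 - 9*t^3)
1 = 1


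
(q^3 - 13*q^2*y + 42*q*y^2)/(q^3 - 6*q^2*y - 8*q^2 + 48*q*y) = (q - 7*y)/(q - 8)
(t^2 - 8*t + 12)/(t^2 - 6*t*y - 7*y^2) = (-t^2 + 8*t - 12)/(-t^2 + 6*t*y + 7*y^2)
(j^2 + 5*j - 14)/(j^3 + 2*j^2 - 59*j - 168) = (j - 2)/(j^2 - 5*j - 24)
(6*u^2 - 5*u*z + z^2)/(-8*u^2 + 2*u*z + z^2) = (-3*u + z)/(4*u + z)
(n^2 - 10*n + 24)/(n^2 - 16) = (n - 6)/(n + 4)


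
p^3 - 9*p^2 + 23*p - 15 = (p - 5)*(p - 3)*(p - 1)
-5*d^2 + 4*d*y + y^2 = (-d + y)*(5*d + y)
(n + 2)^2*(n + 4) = n^3 + 8*n^2 + 20*n + 16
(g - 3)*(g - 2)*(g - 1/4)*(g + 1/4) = g^4 - 5*g^3 + 95*g^2/16 + 5*g/16 - 3/8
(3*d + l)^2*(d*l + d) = 9*d^3*l + 9*d^3 + 6*d^2*l^2 + 6*d^2*l + d*l^3 + d*l^2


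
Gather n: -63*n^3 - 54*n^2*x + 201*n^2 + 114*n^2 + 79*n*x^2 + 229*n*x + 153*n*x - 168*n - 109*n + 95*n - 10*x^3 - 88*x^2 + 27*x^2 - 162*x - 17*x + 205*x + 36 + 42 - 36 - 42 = -63*n^3 + n^2*(315 - 54*x) + n*(79*x^2 + 382*x - 182) - 10*x^3 - 61*x^2 + 26*x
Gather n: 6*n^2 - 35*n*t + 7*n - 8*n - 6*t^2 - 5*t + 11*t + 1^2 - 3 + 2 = 6*n^2 + n*(-35*t - 1) - 6*t^2 + 6*t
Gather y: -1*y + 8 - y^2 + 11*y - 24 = -y^2 + 10*y - 16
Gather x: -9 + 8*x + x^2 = x^2 + 8*x - 9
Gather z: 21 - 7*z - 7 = 14 - 7*z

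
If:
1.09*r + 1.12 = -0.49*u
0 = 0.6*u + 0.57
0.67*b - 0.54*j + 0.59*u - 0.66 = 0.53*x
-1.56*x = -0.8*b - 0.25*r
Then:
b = 1.95*x + 0.187643348623853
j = 1.43796296296296*x - 2.02736843781855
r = -0.60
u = -0.95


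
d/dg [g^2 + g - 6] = 2*g + 1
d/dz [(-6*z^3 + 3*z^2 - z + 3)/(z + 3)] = 3*(-4*z^3 - 17*z^2 + 6*z - 2)/(z^2 + 6*z + 9)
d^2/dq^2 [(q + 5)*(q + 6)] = 2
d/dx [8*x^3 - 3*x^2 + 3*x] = 24*x^2 - 6*x + 3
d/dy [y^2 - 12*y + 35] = 2*y - 12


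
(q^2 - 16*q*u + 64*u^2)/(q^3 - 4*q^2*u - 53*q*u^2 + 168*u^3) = (q - 8*u)/(q^2 + 4*q*u - 21*u^2)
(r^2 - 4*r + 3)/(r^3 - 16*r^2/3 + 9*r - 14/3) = 3*(r - 3)/(3*r^2 - 13*r + 14)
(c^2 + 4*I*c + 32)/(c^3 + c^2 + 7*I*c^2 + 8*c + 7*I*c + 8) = (c - 4*I)/(c^2 + c*(1 - I) - I)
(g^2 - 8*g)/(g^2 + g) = (g - 8)/(g + 1)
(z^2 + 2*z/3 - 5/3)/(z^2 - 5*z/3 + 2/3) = (3*z + 5)/(3*z - 2)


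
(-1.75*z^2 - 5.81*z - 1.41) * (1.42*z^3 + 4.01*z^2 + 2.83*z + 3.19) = -2.485*z^5 - 15.2677*z^4 - 30.2528*z^3 - 27.6789*z^2 - 22.5242*z - 4.4979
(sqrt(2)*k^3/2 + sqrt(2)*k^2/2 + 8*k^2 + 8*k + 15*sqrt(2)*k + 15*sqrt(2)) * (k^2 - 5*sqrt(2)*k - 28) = sqrt(2)*k^5/2 + sqrt(2)*k^4/2 + 3*k^4 - 39*sqrt(2)*k^3 + 3*k^3 - 374*k^2 - 39*sqrt(2)*k^2 - 420*sqrt(2)*k - 374*k - 420*sqrt(2)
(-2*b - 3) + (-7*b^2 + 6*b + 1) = -7*b^2 + 4*b - 2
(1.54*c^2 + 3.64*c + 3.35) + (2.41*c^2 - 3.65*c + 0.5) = 3.95*c^2 - 0.00999999999999979*c + 3.85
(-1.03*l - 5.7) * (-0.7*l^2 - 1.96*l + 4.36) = 0.721*l^3 + 6.0088*l^2 + 6.6812*l - 24.852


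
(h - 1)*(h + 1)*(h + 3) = h^3 + 3*h^2 - h - 3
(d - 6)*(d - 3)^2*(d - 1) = d^4 - 13*d^3 + 57*d^2 - 99*d + 54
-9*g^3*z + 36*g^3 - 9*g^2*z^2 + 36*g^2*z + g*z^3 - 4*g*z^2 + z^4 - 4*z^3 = (-3*g + z)*(g + z)*(3*g + z)*(z - 4)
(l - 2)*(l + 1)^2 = l^3 - 3*l - 2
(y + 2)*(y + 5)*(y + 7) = y^3 + 14*y^2 + 59*y + 70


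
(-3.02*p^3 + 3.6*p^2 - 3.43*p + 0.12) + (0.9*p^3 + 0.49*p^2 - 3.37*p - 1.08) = -2.12*p^3 + 4.09*p^2 - 6.8*p - 0.96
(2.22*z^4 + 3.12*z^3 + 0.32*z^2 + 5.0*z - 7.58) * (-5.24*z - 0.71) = -11.6328*z^5 - 17.925*z^4 - 3.892*z^3 - 26.4272*z^2 + 36.1692*z + 5.3818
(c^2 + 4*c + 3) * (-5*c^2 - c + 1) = -5*c^4 - 21*c^3 - 18*c^2 + c + 3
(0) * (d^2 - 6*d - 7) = 0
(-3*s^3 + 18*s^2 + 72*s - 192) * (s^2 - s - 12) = -3*s^5 + 21*s^4 + 90*s^3 - 480*s^2 - 672*s + 2304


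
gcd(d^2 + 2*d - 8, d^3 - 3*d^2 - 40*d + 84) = d - 2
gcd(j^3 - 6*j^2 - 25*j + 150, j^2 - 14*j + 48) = j - 6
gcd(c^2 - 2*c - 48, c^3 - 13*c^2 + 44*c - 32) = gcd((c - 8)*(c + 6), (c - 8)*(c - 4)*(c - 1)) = c - 8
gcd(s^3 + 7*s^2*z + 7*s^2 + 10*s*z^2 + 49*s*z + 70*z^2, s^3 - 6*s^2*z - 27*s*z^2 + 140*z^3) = s + 5*z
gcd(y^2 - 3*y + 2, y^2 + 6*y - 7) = y - 1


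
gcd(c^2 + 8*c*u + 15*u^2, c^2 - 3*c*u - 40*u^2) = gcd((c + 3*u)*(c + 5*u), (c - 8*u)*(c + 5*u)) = c + 5*u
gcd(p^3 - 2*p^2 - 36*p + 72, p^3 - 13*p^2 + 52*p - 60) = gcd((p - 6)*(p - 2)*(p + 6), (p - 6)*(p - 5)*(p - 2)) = p^2 - 8*p + 12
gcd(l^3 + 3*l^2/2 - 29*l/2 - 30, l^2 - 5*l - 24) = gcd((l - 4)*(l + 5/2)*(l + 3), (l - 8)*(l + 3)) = l + 3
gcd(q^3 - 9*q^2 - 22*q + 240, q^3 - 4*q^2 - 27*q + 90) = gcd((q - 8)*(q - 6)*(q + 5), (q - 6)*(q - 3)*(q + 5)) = q^2 - q - 30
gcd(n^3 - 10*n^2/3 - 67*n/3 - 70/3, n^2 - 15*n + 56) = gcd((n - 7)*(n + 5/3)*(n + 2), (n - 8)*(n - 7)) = n - 7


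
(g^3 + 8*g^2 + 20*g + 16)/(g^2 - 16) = (g^2 + 4*g + 4)/(g - 4)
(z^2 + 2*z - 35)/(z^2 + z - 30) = (z + 7)/(z + 6)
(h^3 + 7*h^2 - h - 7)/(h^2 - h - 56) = (h^2 - 1)/(h - 8)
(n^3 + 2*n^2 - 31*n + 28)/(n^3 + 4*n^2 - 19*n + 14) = (n - 4)/(n - 2)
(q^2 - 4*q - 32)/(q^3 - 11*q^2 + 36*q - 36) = (q^2 - 4*q - 32)/(q^3 - 11*q^2 + 36*q - 36)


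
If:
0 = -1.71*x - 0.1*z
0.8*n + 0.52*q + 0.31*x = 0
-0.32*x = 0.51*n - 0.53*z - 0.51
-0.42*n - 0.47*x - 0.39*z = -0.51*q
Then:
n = 0.21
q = -0.35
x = 0.04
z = -0.73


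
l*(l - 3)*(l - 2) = l^3 - 5*l^2 + 6*l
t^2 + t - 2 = (t - 1)*(t + 2)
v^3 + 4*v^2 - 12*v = v*(v - 2)*(v + 6)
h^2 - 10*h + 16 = (h - 8)*(h - 2)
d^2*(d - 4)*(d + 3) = d^4 - d^3 - 12*d^2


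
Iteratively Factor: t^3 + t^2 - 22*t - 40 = (t - 5)*(t^2 + 6*t + 8) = (t - 5)*(t + 2)*(t + 4)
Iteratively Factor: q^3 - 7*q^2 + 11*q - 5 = (q - 5)*(q^2 - 2*q + 1) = (q - 5)*(q - 1)*(q - 1)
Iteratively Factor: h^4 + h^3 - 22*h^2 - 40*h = (h)*(h^3 + h^2 - 22*h - 40) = h*(h - 5)*(h^2 + 6*h + 8) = h*(h - 5)*(h + 4)*(h + 2)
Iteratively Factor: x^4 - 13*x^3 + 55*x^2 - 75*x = (x)*(x^3 - 13*x^2 + 55*x - 75) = x*(x - 5)*(x^2 - 8*x + 15) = x*(x - 5)*(x - 3)*(x - 5)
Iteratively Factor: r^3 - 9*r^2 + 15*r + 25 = (r + 1)*(r^2 - 10*r + 25) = (r - 5)*(r + 1)*(r - 5)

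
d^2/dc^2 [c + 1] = 0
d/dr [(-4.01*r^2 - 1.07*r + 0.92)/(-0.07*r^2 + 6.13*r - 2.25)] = (-24.6562*r^2 + 18.1738*r - 3.2321)/(0.0049*r^4 - 0.8582*r^3 + 37.8919*r^2 - 27.585*r + 5.0625)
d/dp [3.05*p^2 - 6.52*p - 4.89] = 6.1*p - 6.52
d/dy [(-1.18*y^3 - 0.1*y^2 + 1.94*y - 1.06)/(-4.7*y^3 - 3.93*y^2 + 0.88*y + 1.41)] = (4.1674*y^4 + 16.1592*y^3 - 12.4012*y^2 - 8.6136*y + 3.6682)/(22.09*y^6 + 36.942*y^5 + 7.1729*y^4 - 20.1708*y^3 - 10.3082*y^2 + 2.4816*y + 1.9881)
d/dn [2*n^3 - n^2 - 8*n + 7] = 6*n^2 - 2*n - 8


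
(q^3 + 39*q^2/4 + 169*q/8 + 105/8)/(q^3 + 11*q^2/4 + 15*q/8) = (q + 7)/q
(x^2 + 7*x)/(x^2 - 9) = x*(x + 7)/(x^2 - 9)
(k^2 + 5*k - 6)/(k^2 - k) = (k + 6)/k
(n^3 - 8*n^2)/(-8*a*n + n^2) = n*(8 - n)/(8*a - n)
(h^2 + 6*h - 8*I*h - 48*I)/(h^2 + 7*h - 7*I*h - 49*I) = (h^2 + h*(6 - 8*I) - 48*I)/(h^2 + h*(7 - 7*I) - 49*I)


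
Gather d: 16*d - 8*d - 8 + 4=8*d - 4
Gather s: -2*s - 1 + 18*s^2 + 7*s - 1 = 18*s^2 + 5*s - 2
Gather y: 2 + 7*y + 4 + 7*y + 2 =14*y + 8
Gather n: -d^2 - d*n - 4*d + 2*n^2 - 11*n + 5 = -d^2 - 4*d + 2*n^2 + n*(-d - 11) + 5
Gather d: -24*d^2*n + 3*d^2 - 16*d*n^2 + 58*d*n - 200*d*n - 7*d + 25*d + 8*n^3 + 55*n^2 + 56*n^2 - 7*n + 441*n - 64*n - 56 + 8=d^2*(3 - 24*n) + d*(-16*n^2 - 142*n + 18) + 8*n^3 + 111*n^2 + 370*n - 48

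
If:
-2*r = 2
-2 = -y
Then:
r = -1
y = 2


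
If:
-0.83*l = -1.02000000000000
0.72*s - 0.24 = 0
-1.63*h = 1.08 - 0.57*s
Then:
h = -0.55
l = 1.23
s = 0.33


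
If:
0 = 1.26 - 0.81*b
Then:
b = 1.56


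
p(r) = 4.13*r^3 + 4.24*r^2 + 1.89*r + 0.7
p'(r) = 12.39*r^2 + 8.48*r + 1.89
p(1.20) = 16.21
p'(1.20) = 29.91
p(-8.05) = -1894.21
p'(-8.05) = 736.53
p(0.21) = 1.32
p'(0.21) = 4.22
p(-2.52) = -43.23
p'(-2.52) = 59.20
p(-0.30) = 0.40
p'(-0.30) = 0.46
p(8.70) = 3057.69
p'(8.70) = 1013.47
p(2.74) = 122.67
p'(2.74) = 118.14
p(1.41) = 23.37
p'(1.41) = 38.48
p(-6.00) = -750.08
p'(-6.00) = 397.05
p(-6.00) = -750.08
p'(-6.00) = 397.05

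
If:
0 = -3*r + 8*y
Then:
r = 8*y/3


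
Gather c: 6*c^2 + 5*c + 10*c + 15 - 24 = 6*c^2 + 15*c - 9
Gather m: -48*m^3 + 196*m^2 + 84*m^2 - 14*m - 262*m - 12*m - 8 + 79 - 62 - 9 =-48*m^3 + 280*m^2 - 288*m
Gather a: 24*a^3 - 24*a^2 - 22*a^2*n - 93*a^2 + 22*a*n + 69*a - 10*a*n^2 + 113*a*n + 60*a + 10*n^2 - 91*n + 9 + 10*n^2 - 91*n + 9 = 24*a^3 + a^2*(-22*n - 117) + a*(-10*n^2 + 135*n + 129) + 20*n^2 - 182*n + 18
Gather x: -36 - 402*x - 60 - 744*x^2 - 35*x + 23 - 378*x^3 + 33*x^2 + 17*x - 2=-378*x^3 - 711*x^2 - 420*x - 75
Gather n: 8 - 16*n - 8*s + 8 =-16*n - 8*s + 16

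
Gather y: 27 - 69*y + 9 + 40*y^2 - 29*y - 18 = 40*y^2 - 98*y + 18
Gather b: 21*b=21*b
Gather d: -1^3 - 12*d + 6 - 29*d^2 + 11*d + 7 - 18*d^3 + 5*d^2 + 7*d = -18*d^3 - 24*d^2 + 6*d + 12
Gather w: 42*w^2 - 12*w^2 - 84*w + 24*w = 30*w^2 - 60*w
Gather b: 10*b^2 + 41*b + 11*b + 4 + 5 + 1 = 10*b^2 + 52*b + 10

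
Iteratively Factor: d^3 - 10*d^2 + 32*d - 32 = (d - 4)*(d^2 - 6*d + 8) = (d - 4)^2*(d - 2)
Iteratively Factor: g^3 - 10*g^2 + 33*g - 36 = (g - 3)*(g^2 - 7*g + 12) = (g - 3)^2*(g - 4)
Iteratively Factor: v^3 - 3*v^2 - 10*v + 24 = (v - 4)*(v^2 + v - 6) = (v - 4)*(v + 3)*(v - 2)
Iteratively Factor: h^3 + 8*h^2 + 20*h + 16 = (h + 2)*(h^2 + 6*h + 8) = (h + 2)*(h + 4)*(h + 2)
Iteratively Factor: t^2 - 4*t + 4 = (t - 2)*(t - 2)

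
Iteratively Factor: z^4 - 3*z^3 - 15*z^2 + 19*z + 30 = (z + 1)*(z^3 - 4*z^2 - 11*z + 30) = (z - 2)*(z + 1)*(z^2 - 2*z - 15) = (z - 2)*(z + 1)*(z + 3)*(z - 5)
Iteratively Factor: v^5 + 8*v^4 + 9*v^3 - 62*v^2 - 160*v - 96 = (v + 4)*(v^4 + 4*v^3 - 7*v^2 - 34*v - 24) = (v + 4)^2*(v^3 - 7*v - 6) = (v - 3)*(v + 4)^2*(v^2 + 3*v + 2) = (v - 3)*(v + 1)*(v + 4)^2*(v + 2)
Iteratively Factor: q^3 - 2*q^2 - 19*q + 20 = (q - 1)*(q^2 - q - 20) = (q - 5)*(q - 1)*(q + 4)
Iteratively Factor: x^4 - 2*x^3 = (x - 2)*(x^3) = x*(x - 2)*(x^2) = x^2*(x - 2)*(x)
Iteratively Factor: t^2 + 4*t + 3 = (t + 3)*(t + 1)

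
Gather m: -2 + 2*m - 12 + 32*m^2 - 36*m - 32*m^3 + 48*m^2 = -32*m^3 + 80*m^2 - 34*m - 14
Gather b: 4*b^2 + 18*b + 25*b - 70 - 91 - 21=4*b^2 + 43*b - 182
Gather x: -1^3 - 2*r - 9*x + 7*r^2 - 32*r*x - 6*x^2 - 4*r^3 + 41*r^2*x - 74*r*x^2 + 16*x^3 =-4*r^3 + 7*r^2 - 2*r + 16*x^3 + x^2*(-74*r - 6) + x*(41*r^2 - 32*r - 9) - 1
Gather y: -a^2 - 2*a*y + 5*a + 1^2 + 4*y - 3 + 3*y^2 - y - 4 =-a^2 + 5*a + 3*y^2 + y*(3 - 2*a) - 6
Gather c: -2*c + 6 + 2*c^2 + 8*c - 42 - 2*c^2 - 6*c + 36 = 0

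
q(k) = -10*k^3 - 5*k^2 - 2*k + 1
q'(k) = -30*k^2 - 10*k - 2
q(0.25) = 0.03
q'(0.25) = -6.38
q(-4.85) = 1033.93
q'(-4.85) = -659.18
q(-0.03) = 1.06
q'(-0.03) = -1.73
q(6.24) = -2635.87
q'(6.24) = -1232.53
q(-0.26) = 1.36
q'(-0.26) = -1.43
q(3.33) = -430.36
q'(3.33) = -367.97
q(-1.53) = 28.17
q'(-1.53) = -56.93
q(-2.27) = 96.75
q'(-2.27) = -133.89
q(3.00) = -320.00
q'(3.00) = -302.00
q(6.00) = -2351.00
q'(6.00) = -1142.00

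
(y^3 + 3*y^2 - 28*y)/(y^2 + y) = (y^2 + 3*y - 28)/(y + 1)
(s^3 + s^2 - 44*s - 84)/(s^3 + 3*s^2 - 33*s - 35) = (s^3 + s^2 - 44*s - 84)/(s^3 + 3*s^2 - 33*s - 35)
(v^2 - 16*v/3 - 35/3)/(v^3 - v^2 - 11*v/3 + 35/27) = 9*(v - 7)/(9*v^2 - 24*v + 7)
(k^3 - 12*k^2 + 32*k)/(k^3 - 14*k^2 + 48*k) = (k - 4)/(k - 6)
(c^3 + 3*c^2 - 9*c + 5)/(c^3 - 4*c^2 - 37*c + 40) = (c - 1)/(c - 8)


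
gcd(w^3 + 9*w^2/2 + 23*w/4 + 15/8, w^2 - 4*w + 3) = 1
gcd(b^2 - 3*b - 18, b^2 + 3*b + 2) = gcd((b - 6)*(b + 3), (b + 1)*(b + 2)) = 1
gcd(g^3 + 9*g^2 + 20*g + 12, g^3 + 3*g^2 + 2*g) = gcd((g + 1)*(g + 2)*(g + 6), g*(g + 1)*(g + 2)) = g^2 + 3*g + 2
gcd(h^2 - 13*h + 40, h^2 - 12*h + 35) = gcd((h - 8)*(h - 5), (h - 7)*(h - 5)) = h - 5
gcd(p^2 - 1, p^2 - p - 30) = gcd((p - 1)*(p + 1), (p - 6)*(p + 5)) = 1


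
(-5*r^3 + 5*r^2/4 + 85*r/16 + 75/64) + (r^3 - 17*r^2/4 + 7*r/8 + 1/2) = -4*r^3 - 3*r^2 + 99*r/16 + 107/64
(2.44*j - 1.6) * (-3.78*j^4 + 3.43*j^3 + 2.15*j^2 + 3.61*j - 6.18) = -9.2232*j^5 + 14.4172*j^4 - 0.242000000000001*j^3 + 5.3684*j^2 - 20.8552*j + 9.888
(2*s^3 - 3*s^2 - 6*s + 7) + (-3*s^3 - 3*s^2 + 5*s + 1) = -s^3 - 6*s^2 - s + 8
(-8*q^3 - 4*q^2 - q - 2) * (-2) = 16*q^3 + 8*q^2 + 2*q + 4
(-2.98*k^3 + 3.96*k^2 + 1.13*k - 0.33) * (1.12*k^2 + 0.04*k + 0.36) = -3.3376*k^5 + 4.316*k^4 + 0.3512*k^3 + 1.1012*k^2 + 0.3936*k - 0.1188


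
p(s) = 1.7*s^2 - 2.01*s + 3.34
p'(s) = 3.4*s - 2.01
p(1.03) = 3.07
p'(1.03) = 1.49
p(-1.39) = 9.42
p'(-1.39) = -6.74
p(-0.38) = 4.35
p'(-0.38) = -3.30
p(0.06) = 3.23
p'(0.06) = -1.81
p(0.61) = 2.75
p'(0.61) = 0.06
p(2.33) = 7.89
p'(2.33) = 5.91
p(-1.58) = 10.76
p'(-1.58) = -7.38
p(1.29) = 3.58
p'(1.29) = 2.38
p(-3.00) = 24.67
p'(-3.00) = -12.21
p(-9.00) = 159.13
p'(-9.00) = -32.61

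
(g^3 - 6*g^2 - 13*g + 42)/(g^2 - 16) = (g^3 - 6*g^2 - 13*g + 42)/(g^2 - 16)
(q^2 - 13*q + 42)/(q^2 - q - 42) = (q - 6)/(q + 6)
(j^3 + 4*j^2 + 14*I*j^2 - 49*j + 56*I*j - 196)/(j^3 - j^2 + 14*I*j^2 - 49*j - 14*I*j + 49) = (j + 4)/(j - 1)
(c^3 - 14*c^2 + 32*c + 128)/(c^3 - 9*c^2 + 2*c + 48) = (c - 8)/(c - 3)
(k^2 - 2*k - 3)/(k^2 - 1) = (k - 3)/(k - 1)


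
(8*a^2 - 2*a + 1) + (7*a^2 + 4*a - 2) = 15*a^2 + 2*a - 1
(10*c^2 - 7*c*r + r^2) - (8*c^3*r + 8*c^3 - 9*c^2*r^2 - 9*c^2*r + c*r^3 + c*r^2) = -8*c^3*r - 8*c^3 + 9*c^2*r^2 + 9*c^2*r + 10*c^2 - c*r^3 - c*r^2 - 7*c*r + r^2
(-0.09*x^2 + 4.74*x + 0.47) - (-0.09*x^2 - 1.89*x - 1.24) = 6.63*x + 1.71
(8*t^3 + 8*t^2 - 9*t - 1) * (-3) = -24*t^3 - 24*t^2 + 27*t + 3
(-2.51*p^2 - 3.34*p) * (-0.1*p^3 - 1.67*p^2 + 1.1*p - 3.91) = 0.251*p^5 + 4.5257*p^4 + 2.8168*p^3 + 6.1401*p^2 + 13.0594*p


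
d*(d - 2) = d^2 - 2*d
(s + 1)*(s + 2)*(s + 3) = s^3 + 6*s^2 + 11*s + 6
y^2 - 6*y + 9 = (y - 3)^2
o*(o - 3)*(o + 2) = o^3 - o^2 - 6*o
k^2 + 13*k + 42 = (k + 6)*(k + 7)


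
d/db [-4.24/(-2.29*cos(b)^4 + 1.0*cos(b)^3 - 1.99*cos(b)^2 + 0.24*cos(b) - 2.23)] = (38.8384*cos(b)^3 - 12.72*cos(b)^2 + 16.8752*cos(b) - 1.0176)*sin(b)/(2.29*cos(b)^4 - 1.0*cos(b)^3 + 1.99*cos(b)^2 - 0.24*cos(b) + 2.23)^2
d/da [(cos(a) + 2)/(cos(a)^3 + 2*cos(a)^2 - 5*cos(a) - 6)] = (19*cos(a)/2 + 4*cos(2*a) + cos(3*a)/2)*sin(a)/(cos(a)^3 + 2*cos(a)^2 - 5*cos(a) - 6)^2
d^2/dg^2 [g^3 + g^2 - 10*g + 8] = 6*g + 2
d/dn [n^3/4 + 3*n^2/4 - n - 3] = 3*n^2/4 + 3*n/2 - 1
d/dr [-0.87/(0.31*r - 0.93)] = 0.2697/(0.31*r - 0.93)^2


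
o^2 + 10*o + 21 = (o + 3)*(o + 7)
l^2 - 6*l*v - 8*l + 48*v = (l - 8)*(l - 6*v)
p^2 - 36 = (p - 6)*(p + 6)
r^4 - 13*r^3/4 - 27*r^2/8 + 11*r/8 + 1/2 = (r - 4)*(r - 1/2)*(r + 1/4)*(r + 1)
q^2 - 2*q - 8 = (q - 4)*(q + 2)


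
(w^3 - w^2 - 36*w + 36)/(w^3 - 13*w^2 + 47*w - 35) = (w^2 - 36)/(w^2 - 12*w + 35)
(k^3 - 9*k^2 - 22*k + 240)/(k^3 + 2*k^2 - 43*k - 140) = (k^2 - 14*k + 48)/(k^2 - 3*k - 28)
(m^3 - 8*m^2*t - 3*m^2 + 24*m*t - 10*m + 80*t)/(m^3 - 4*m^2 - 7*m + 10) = (m - 8*t)/(m - 1)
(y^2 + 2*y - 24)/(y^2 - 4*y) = (y + 6)/y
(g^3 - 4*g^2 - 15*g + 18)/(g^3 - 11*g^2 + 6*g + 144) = (g - 1)/(g - 8)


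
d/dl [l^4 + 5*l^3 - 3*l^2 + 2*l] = 4*l^3 + 15*l^2 - 6*l + 2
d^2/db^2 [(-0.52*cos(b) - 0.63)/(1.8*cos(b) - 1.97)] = (-3.88512*sin(b)^2 + 4.252048*cos(b) - 3.88512)/(5.832*cos(b)^3 - 19.1484*cos(b)^2 + 20.95686*cos(b) - 7.645373)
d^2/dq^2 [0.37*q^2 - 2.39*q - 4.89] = 0.740000000000000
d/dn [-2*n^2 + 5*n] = 5 - 4*n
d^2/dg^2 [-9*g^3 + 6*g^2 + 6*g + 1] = 12 - 54*g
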